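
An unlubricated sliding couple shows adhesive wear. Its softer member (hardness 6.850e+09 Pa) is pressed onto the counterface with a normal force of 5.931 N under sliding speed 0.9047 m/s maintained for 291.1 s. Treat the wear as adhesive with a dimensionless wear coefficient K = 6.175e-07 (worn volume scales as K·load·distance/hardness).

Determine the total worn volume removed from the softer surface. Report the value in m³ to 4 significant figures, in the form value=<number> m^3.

value=1.408e-13 m^3

Every step maintains exact precision. Shown intermediates are rounded, and a lone final rounding, at four significant figures.
Convert: Path length L = v·t = 0.9047 m/s × 291.1 s = 263.4 m.
Working in SI base units: W = 5.931 N, H = 6.850e+09 Pa, K = 6.175e-07.
Archard volume V = K·W·L/H = 6.175e-07 · 5.931 · 263.4 / 6.850e+09 = 1.408e-13 m³.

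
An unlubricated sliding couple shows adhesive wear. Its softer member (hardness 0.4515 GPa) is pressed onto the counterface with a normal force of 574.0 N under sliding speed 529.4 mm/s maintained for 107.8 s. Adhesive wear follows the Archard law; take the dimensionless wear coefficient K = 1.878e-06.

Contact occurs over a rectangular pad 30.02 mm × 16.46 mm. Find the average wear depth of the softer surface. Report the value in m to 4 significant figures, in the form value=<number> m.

value=2.757e-07 m

Intermediate values are shown rounded. The algebra holds exact precision. Rounded just once, at four significant digits.
Sliding speed v = 529.4 mm/s = 0.5294 m/s. Path length L = v·t = 0.5294 m/s × 107.8 s = 57.07 m.
Hardness H = 0.4515 GPa = 4.515e+08 Pa.
Pad sides 30.02 mm × 16.46 mm = 0.03002 m × 0.01646 m. Contact area A = 0.03002 m × 0.01646 m = 4.941e-04 m².
In SI base units, W = 574.0 N, H = 4.515e+08 Pa, K = 1.878e-06.
By Archard's law, V = K·W·L/H = 1.878e-06 · 574.0 · 57.07 / 4.515e+08 = 1.363e-10 m³.
Depth h = V/A = 1.363e-10 / 4.941e-04 = 2.757e-07 m.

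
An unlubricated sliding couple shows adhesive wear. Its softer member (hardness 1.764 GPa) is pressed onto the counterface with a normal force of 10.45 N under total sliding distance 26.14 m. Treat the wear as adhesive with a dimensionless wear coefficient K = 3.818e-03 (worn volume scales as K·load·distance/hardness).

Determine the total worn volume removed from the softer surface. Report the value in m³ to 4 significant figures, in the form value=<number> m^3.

value=5.912e-10 m^3

The computation runs at full precision, and displayed values are rounded; one last rounding to four significant digits.
Hardness H = 1.764 GPa = 1.764e+09 Pa.
Expressed in SI base units: W = 10.45 N, H = 1.764e+09 Pa, K = 3.818e-03.
Archard volume V = K·W·L/H = 3.818e-03 · 10.45 · 26.14 / 1.764e+09 = 5.912e-10 m³.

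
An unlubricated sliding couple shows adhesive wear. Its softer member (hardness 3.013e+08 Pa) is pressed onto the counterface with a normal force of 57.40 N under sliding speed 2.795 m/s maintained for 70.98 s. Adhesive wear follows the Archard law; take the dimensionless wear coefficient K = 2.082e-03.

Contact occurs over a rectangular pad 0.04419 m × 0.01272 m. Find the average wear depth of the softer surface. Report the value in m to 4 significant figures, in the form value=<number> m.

The intermediates are shown rounded. All working math carries exact precision. Rounded just once: 4 significant digits.
Convert: Distance L = v·t = 2.795 m/s × 70.98 s = 198.4 m.
Convert: Contact area A = 0.04419 m × 0.01272 m = 5.621e-04 m².
In SI base units: W = 57.40 N, H = 3.013e+08 Pa, K = 2.082e-03.
Wear volume V = K·W·L/H = 2.082e-03 · 57.40 · 198.4 / 3.013e+08 = 7.869e-08 m³.
Mean wear depth h = V/A = 7.869e-08 / 5.621e-04 = 1.400e-04 m.

value=1.400e-04 m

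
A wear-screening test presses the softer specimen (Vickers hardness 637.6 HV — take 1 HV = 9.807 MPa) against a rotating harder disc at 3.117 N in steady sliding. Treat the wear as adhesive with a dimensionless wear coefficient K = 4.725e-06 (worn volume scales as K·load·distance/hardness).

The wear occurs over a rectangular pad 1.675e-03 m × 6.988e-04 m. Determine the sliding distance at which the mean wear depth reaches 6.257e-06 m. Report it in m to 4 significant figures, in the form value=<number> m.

Every step keeps full precision — displayed values are rounded; a single final rounding: 4 significant digits.
Convert: Hardness H = 637.6 HV × 9.807 MPa/HV = 6253 MPa = 6.253e+09 Pa.
Convert: Contact area A = 1.675e-03 m × 6.988e-04 m = 1.170e-06 m².
Collected in SI base units: W = 3.117 N, H = 6.253e+09 Pa, K = 4.725e-06.
Wearable volume V_lim = h_lim·A = 6.257e-06 · 1.170e-06 = 7.324e-12 m³.
So the life L = V_lim·H/(K·W) = 7.324e-12 · 6.253e+09 / (4.725e-06 · 3.117) = 3109 m.

value=3109 m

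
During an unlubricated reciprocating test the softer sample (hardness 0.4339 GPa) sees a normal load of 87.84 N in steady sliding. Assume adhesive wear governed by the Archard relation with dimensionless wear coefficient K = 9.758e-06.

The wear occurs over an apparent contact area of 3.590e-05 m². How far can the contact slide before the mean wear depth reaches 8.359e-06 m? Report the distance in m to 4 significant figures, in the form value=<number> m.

value=151.9 m

The computation runs at full float precision; quoted intermediates are rounded; one last rounding: four significant figures.
Hardness H = 0.4339 GPa = 4.339e+08 Pa.
Restated in SI base units: W = 87.84 N, H = 4.339e+08 Pa, K = 9.758e-06.
Volume at the limit: V_lim = h_lim·A = 8.359e-06 · 3.590e-05 = 3.001e-10 m³.
So the life L = V_lim·H/(K·W) = 3.001e-10 · 4.339e+08 / (9.758e-06 · 87.84) = 151.9 m.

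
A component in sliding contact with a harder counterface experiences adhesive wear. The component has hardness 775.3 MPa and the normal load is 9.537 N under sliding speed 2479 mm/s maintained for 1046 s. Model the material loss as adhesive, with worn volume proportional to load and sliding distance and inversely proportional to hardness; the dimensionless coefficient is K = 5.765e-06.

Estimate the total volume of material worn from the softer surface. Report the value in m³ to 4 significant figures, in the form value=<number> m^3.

Intermediates are shown rounded; the algebra keeps full precision. Rounded once at the end, at four significant figures.
Convert: Sliding speed v = 2479 mm/s = 2.479 m/s. The distance L = v·t = 2.479 m/s × 1046 s = 2593 m.
Convert: Hardness H = 775.3 MPa = 7.753e+08 Pa.
SI base units throughout: W = 9.537 N, H = 7.753e+08 Pa, K = 5.765e-06.
Apply Archard: V = K·W·L/H = 5.765e-06 · 9.537 · 2593 / 7.753e+08 = 1.839e-10 m³.

value=1.839e-10 m^3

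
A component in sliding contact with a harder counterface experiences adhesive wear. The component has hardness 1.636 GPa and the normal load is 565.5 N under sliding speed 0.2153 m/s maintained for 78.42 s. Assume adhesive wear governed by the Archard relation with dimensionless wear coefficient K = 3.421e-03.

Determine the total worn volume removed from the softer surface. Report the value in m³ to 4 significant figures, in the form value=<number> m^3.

value=1.997e-08 m^3

All arithmetic runs at full precision. Intermediate values appear rounded, and rounded just once, at 4 significant figures.
Convert: Sliding distance L = v·t = 0.2153 m/s × 78.42 s = 16.88 m.
Convert: Hardness H = 1.636 GPa = 1.636e+09 Pa.
In SI base units, W = 565.5 N, H = 1.636e+09 Pa, K = 3.421e-03.
Archard relation: V = K·W·L/H = 3.421e-03 · 565.5 · 16.88 / 1.636e+09 = 1.997e-08 m³.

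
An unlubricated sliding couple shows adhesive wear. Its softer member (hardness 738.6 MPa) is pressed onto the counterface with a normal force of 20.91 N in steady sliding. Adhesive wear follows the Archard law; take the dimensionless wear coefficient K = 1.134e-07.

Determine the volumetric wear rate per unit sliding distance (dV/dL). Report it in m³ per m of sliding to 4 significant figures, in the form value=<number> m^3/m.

Each operation maintains full float precision. Quoted intermediates are rounded, and a single final rounding: 4 significant figures.
Convert: Hardness H = 738.6 MPa = 7.386e+08 Pa.
In SI base units: W = 20.91 N, H = 7.386e+08 Pa, K = 1.134e-07.
The wear rate dV/dL = K·W/H (independent of L): 1.134e-07 · 20.91 / 7.386e+08 = 3.210e-15 m³/m.

value=3.210e-15 m^3/m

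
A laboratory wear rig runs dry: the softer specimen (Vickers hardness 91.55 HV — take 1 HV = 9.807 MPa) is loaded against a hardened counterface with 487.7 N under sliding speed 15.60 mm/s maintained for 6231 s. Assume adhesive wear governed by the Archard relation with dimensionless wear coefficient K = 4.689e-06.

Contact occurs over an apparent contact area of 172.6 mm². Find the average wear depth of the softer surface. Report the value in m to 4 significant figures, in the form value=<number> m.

value=1.434e-06 m

Printed values are rounded, and all arithmetic runs at full precision — a single final rounding to four significant figures.
Convert: Sliding speed v = 15.60 mm/s = 0.01560 m/s. Distance covered L = v·t = 0.01560 m/s × 6231 s = 97.20 m.
Convert: Hardness H = 91.55 HV × 9.807 MPa/HV = 897.8 MPa = 8.978e+08 Pa.
Convert: Contact area A = 172.6 mm² = 1.726e-04 m².
As SI base values: W = 487.7 N, H = 8.978e+08 Pa, K = 4.689e-06.
Volume removed: V = K·W·L/H = 4.689e-06 · 487.7 · 97.20 / 8.978e+08 = 2.476e-10 m³.
Wear depth h = V/A = 2.476e-10 / 1.726e-04 = 1.434e-06 m.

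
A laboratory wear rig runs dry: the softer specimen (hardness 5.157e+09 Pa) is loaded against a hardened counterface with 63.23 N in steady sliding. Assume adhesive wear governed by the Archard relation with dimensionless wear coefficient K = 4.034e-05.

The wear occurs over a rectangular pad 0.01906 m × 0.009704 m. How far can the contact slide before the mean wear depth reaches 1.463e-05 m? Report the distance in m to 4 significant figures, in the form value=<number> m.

value=5471 m

Each operation maintains full precision — the intermediates appear rounded — rounded just once: 4 significant figures.
Convert: Contact area A = 0.01906 m × 0.009704 m = 1.850e-04 m².
Collected in SI base units: W = 63.23 N, H = 5.157e+09 Pa, K = 4.034e-05.
Permissible volume V_lim = h_lim·A = 1.463e-05 · 1.850e-04 = 2.706e-09 m³.
Inverting, life L = V_lim·H/(K·W) = 2.706e-09 · 5.157e+09 / (4.034e-05 · 63.23) = 5471 m.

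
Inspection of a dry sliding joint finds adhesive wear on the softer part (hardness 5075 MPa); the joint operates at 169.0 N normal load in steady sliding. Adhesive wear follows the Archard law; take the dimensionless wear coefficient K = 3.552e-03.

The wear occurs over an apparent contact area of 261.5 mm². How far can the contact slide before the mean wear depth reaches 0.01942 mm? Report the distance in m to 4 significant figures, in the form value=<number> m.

value=42.93 m

Intermediate values appear rounded, and every step maintains full precision. Rounded once at the end, at 4 significant figures.
Hardness H = 5075 MPa = 5.075e+09 Pa.
Contact area A = 261.5 mm² = 2.615e-04 m².
Depth limit h_lim = 0.01942 mm = 1.942e-05 m.
Expressed in SI base units: W = 169.0 N, H = 5.075e+09 Pa, K = 3.552e-03.
Volume at the limit: V_lim = h_lim·A = 1.942e-05 · 2.615e-04 = 5.078e-09 m³.
So the life L = V_lim·H/(K·W) = 5.078e-09 · 5.075e+09 / (3.552e-03 · 169.0) = 42.93 m.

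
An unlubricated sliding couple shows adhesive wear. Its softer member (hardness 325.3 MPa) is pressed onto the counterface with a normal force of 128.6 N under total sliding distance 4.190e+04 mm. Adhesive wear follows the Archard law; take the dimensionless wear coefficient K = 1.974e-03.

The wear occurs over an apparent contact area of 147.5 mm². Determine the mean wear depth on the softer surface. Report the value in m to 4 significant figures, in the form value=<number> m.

The algebra maintains exact precision; intermediates are printed rounded; rounded once at the end, at four significant figures.
Convert: Distance covered L = 4.190e+04 mm = 41.90 m.
Convert: Hardness H = 325.3 MPa = 3.253e+08 Pa.
Convert: Contact area A = 147.5 mm² = 1.475e-04 m².
Restated in SI base units: W = 128.6 N, H = 3.253e+08 Pa, K = 1.974e-03.
Wear volume V = K·W·L/H = 1.974e-03 · 128.6 · 41.90 / 3.253e+08 = 3.270e-08 m³.
Mean wear depth h = V/A = 3.270e-08 / 1.475e-04 = 2.217e-04 m.

value=2.217e-04 m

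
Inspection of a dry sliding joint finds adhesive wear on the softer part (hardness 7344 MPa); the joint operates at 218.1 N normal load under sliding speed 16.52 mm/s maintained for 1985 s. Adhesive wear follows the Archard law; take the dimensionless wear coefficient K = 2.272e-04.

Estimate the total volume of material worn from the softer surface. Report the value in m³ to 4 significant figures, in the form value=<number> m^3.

The algebra maintains exact precision — intermediate values are shown rounded — rounded once at the end, at 4 significant digits.
Convert: Sliding speed v = 16.52 mm/s = 0.01652 m/s. Distance L = v·t = 0.01652 m/s × 1985 s = 32.79 m.
Convert: Hardness H = 7344 MPa = 7.344e+09 Pa.
Collected in SI base units: W = 218.1 N, H = 7.344e+09 Pa, K = 2.272e-04.
Apply Archard: V = K·W·L/H = 2.272e-04 · 218.1 · 32.79 / 7.344e+09 = 2.213e-10 m³.

value=2.213e-10 m^3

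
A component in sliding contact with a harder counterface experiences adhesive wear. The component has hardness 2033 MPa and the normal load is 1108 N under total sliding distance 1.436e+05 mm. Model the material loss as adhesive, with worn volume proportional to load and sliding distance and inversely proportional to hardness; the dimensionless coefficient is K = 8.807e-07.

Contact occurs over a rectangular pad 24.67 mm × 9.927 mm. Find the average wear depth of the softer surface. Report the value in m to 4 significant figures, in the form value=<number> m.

All arithmetic runs at full float precision — intermediates are shown rounded. Rounded once at the end, at four significant digits.
The distance L = 1.436e+05 mm = 143.6 m.
Hardness H = 2033 MPa = 2.033e+09 Pa.
Pad sides 24.67 mm × 9.927 mm = 0.02467 m × 0.009927 m. Contact area A = 0.02467 m × 0.009927 m = 2.449e-04 m².
In SI base units: W = 1108 N, H = 2.033e+09 Pa, K = 8.807e-07.
Archard relation: V = K·W·L/H = 8.807e-07 · 1108 · 143.6 / 2.033e+09 = 6.893e-11 m³.
Depth h = V/A = 6.893e-11 / 2.449e-04 = 2.814e-07 m.

value=2.814e-07 m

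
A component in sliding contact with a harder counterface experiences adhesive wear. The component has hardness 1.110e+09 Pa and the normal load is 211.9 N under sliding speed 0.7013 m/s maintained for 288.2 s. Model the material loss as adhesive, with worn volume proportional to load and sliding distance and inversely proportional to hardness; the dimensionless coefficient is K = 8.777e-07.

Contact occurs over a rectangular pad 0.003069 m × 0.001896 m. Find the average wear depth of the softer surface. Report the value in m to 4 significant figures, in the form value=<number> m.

Each operation runs at full precision. Intermediates appear rounded, and one final rounding, at four significant figures.
Convert: Distance L = v·t = 0.7013 m/s × 288.2 s = 202.1 m.
Convert: Contact area A = 0.003069 m × 0.001896 m = 5.819e-06 m².
In SI base units, W = 211.9 N, H = 1.110e+09 Pa, K = 8.777e-07.
By Archard's law, V = K·W·L/H = 8.777e-07 · 211.9 · 202.1 / 1.110e+09 = 3.387e-11 m³.
Mean depth h = V/A = 3.387e-11 / 5.819e-06 = 5.820e-06 m.

value=5.820e-06 m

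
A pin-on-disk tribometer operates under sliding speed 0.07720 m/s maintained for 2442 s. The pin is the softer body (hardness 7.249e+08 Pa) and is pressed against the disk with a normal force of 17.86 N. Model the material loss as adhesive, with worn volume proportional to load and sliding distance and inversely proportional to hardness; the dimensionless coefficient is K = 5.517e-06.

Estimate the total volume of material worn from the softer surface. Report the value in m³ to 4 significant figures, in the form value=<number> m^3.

value=2.563e-11 m^3

The computation carries full float precision; shown intermediates are rounded, and a single final rounding: 4 significant digits.
Convert: Path length L = v·t = 0.07720 m/s × 2442 s = 188.5 m.
Working in SI base units: W = 17.86 N, H = 7.249e+08 Pa, K = 5.517e-06.
Worn volume V = K·W·L/H = 5.517e-06 · 17.86 · 188.5 / 7.249e+08 = 2.563e-11 m³.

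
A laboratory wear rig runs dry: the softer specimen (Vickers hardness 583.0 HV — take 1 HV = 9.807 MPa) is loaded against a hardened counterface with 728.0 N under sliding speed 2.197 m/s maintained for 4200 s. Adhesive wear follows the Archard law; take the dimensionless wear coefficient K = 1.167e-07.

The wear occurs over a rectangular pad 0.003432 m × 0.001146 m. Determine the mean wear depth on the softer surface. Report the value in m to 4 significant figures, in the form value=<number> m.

value=3.486e-05 m

The algebra keeps full precision; the intermediates are displayed rounded; one final rounding: 4 significant figures.
Sliding distance L = v·t = 2.197 m/s × 4200 s = 9227 m.
Hardness H = 583.0 HV × 9.807 MPa/HV = 5717 MPa = 5.717e+09 Pa.
Contact area A = 0.003432 m × 0.001146 m = 3.933e-06 m².
As SI base values: W = 728.0 N, H = 5.717e+09 Pa, K = 1.167e-07.
Worn volume V = K·W·L/H = 1.167e-07 · 728.0 · 9227 / 5.717e+09 = 1.371e-10 m³.
Depth h = V/A = 1.371e-10 / 3.933e-06 = 3.486e-05 m.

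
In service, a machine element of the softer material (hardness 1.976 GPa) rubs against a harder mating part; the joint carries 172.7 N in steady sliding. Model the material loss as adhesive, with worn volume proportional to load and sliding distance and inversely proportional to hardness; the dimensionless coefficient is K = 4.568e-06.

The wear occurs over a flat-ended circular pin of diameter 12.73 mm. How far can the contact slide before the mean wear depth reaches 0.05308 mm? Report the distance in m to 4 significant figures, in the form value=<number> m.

value=1.692e+04 m

Intermediate values are shown rounded; the algebra keeps full float precision. Rounded just once to four significant figures.
Convert: Hardness H = 1.976 GPa = 1.976e+09 Pa.
Convert: Pin diameter d = 12.73 mm = 0.01273 m. Contact area A = π·d²/4 = π·(0.01273 m)²/4 = 1.273e-04 m².
Convert: Depth limit h_lim = 0.05308 mm = 5.308e-05 m.
Working in SI base units: W = 172.7 N, H = 1.976e+09 Pa, K = 4.568e-06.
Limit volume V_lim = h_lim·A = 5.308e-05 · 1.273e-04 = 6.756e-09 m³.
Thus life L = V_lim·H/(K·W) = 6.756e-09 · 1.976e+09 / (4.568e-06 · 172.7) = 1.692e+04 m.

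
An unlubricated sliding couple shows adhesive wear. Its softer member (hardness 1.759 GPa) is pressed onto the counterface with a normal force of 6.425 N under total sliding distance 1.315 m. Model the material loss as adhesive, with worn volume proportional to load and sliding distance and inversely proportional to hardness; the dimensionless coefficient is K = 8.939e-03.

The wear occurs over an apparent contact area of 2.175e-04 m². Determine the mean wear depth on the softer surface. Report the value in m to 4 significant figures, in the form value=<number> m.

Quoted intermediates are rounded — the computation keeps full precision. Rounded just once, at four significant digits.
Hardness H = 1.759 GPa = 1.759e+09 Pa.
Expressed in SI base units: W = 6.425 N, H = 1.759e+09 Pa, K = 8.939e-03.
Volume removed: V = K·W·L/H = 8.939e-03 · 6.425 · 1.315 / 1.759e+09 = 4.294e-11 m³.
Depth of wear h = V/A = 4.294e-11 / 2.175e-04 = 1.974e-07 m.

value=1.974e-07 m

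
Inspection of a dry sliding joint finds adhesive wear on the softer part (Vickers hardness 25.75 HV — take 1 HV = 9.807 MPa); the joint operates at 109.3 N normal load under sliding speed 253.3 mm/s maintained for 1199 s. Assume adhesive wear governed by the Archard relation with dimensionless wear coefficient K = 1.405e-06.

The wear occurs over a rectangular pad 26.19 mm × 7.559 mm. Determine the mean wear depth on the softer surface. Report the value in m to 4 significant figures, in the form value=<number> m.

value=9.329e-07 m

All working math maintains full precision — intermediates appear rounded, and one final rounding: 4 significant figures.
Convert: Sliding speed v = 253.3 mm/s = 0.2533 m/s. Sliding distance L = v·t = 0.2533 m/s × 1199 s = 303.7 m.
Convert: Hardness H = 25.75 HV × 9.807 MPa/HV = 252.5 MPa = 2.525e+08 Pa.
Convert: Pad sides 26.19 mm × 7.559 mm = 0.02619 m × 0.007559 m. Contact area A = 0.02619 m × 0.007559 m = 1.980e-04 m².
Expressed in SI base units: W = 109.3 N, H = 2.525e+08 Pa, K = 1.405e-06.
Wear volume V = K·W·L/H = 1.405e-06 · 109.3 · 303.7 / 2.525e+08 = 1.847e-10 m³.
Depth of wear h = V/A = 1.847e-10 / 1.980e-04 = 9.329e-07 m.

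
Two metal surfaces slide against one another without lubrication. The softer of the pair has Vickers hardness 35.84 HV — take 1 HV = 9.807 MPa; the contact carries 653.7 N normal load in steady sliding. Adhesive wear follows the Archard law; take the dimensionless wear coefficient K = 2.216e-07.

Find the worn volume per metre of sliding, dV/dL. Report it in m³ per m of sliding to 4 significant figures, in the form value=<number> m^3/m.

value=4.121e-13 m^3/m

All arithmetic runs at full precision. Shown intermediates are rounded, and rounded just once to 4 significant digits.
Hardness H = 35.84 HV × 9.807 MPa/HV = 351.5 MPa = 3.515e+08 Pa.
In SI base units: W = 653.7 N, H = 3.515e+08 Pa, K = 2.216e-07.
Sliding wear rate dV/dL = K·W/H (independent of L): 2.216e-07 · 653.7 / 3.515e+08 = 4.121e-13 m³/m.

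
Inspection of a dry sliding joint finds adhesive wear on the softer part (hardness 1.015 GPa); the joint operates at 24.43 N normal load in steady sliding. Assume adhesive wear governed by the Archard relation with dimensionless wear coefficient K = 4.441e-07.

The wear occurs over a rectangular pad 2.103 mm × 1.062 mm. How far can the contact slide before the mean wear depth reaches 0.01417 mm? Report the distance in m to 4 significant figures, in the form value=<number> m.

value=2961 m

Intermediate values are shown rounded. Every step carries full precision, and a lone final rounding, at 4 significant digits.
Hardness H = 1.015 GPa = 1.015e+09 Pa.
Pad sides 2.103 mm × 1.062 mm = 0.002103 m × 0.001062 m. Contact area A = 0.002103 m × 0.001062 m = 2.233e-06 m².
Depth limit h_lim = 0.01417 mm = 1.417e-05 m.
In SI base units: W = 24.43 N, H = 1.015e+09 Pa, K = 4.441e-07.
Limit volume V_lim = h_lim·A = 1.417e-05 · 2.233e-06 = 3.165e-11 m³.
Life L = V_lim·H/(K·W) = 3.165e-11 · 1.015e+09 / (4.441e-07 · 24.43) = 2961 m.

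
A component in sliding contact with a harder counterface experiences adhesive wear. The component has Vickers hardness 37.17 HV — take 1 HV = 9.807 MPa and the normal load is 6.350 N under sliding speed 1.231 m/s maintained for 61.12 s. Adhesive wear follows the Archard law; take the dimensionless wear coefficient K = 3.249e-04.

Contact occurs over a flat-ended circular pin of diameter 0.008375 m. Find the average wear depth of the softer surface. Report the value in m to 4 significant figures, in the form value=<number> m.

Each operation runs at full precision, and intermediate values are printed rounded. Rounded just once to 4 significant figures.
Distance L = v·t = 1.231 m/s × 61.12 s = 75.24 m.
Hardness H = 37.17 HV × 9.807 MPa/HV = 364.5 MPa = 3.645e+08 Pa.
Contact area A = π·d²/4 = π·(0.008375 m)²/4 = 5.509e-05 m².
SI base units throughout: W = 6.350 N, H = 3.645e+08 Pa, K = 3.249e-04.
Wear volume V = K·W·L/H = 3.249e-04 · 6.350 · 75.24 / 3.645e+08 = 4.258e-10 m³.
Average depth h = V/A = 4.258e-10 / 5.509e-05 = 7.730e-06 m.

value=7.730e-06 m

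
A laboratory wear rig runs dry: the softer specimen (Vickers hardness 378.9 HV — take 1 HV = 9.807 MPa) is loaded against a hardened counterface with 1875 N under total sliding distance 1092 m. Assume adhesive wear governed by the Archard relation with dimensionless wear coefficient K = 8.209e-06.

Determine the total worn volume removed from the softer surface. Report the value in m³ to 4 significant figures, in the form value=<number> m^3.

All working math runs at exact precision; intermediate values appear rounded; rounded just once, at 4 significant digits.
Convert: Hardness H = 378.9 HV × 9.807 MPa/HV = 3716 MPa = 3.716e+09 Pa.
SI base units throughout: W = 1875 N, H = 3.716e+09 Pa, K = 8.209e-06.
Worn volume V = K·W·L/H = 8.209e-06 · 1875 · 1092 / 3.716e+09 = 4.523e-09 m³.

value=4.523e-09 m^3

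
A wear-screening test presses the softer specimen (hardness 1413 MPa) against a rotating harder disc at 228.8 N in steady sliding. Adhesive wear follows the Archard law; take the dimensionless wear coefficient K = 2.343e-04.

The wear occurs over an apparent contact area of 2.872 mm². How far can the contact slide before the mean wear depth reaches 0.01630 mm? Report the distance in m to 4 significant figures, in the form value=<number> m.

Intermediate values are shown rounded. Every step keeps exact precision. Rounded once at the end: four significant digits.
Hardness H = 1413 MPa = 1.413e+09 Pa.
Contact area A = 2.872 mm² = 2.872e-06 m².
Depth limit h_lim = 0.01630 mm = 1.630e-05 m.
Restated in SI base units: W = 228.8 N, H = 1.413e+09 Pa, K = 2.343e-04.
Permissible volume V_lim = h_lim·A = 1.630e-05 · 2.872e-06 = 4.681e-11 m³.
Life L = V_lim·H/(K·W) = 4.681e-11 · 1.413e+09 / (2.343e-04 · 228.8) = 1.234 m.

value=1.234 m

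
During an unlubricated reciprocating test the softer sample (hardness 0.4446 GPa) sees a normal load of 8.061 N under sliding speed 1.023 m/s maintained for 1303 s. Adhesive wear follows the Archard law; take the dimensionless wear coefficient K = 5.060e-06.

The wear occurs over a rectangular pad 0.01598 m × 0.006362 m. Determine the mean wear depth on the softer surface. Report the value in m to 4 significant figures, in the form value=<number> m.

The algebra holds full float precision — printed values are rounded; rounded just once, at 4 significant figures.
Convert: The distance L = v·t = 1.023 m/s × 1303 s = 1333 m.
Convert: Hardness H = 0.4446 GPa = 4.446e+08 Pa.
Convert: Contact area A = 0.01598 m × 0.006362 m = 1.017e-04 m².
As SI base values: W = 8.061 N, H = 4.446e+08 Pa, K = 5.060e-06.
Archard volume V = K·W·L/H = 5.060e-06 · 8.061 · 1333 / 4.446e+08 = 1.223e-10 m³.
Mean depth h = V/A = 1.223e-10 / 1.017e-04 = 1.203e-06 m.

value=1.203e-06 m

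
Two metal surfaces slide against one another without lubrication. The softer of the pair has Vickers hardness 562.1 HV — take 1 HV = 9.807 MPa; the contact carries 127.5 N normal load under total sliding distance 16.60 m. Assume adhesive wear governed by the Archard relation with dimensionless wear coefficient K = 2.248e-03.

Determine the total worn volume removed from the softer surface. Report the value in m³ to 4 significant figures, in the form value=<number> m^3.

The computation carries full precision. Intermediates appear rounded; rounded just once, at 4 significant figures.
Hardness H = 562.1 HV × 9.807 MPa/HV = 5513 MPa = 5.513e+09 Pa.
Expressed in SI base units: W = 127.5 N, H = 5.513e+09 Pa, K = 2.248e-03.
The Archard volume V = K·W·L/H = 2.248e-03 · 127.5 · 16.60 / 5.513e+09 = 8.631e-10 m³.

value=8.631e-10 m^3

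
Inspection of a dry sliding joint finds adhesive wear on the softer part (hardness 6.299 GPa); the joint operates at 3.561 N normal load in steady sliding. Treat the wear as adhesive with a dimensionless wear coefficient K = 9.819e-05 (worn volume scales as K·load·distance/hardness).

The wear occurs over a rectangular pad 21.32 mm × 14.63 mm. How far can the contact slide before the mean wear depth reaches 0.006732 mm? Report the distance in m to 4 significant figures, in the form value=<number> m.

value=3.783e+04 m

The intermediates are displayed rounded; all working math keeps full precision, and a single final rounding, at four significant figures.
Convert: Hardness H = 6.299 GPa = 6.299e+09 Pa.
Convert: Pad sides 21.32 mm × 14.63 mm = 0.02132 m × 0.01463 m. Contact area A = 0.02132 m × 0.01463 m = 3.119e-04 m².
Convert: Depth limit h_lim = 0.006732 mm = 6.732e-06 m.
Expressed in SI base units: W = 3.561 N, H = 6.299e+09 Pa, K = 9.819e-05.
Volume at the limit: V_lim = h_lim·A = 6.732e-06 · 3.119e-04 = 2.100e-09 m³.
Sliding life L = V_lim·H/(K·W) = 2.100e-09 · 6.299e+09 / (9.819e-05 · 3.561) = 3.783e+04 m.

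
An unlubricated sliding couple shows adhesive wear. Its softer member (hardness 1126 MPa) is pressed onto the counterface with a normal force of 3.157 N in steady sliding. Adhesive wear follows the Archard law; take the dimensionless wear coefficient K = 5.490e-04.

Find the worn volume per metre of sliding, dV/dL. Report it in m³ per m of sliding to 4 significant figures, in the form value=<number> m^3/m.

The computation carries full float precision. Printed values are rounded, and one final rounding to four significant digits.
Hardness H = 1126 MPa = 1.126e+09 Pa.
Working in SI base units: W = 3.157 N, H = 1.126e+09 Pa, K = 5.490e-04.
Sliding wear rate dV/dL = K·W/H: 5.490e-04 · 3.157 / 1.126e+09 = 1.539e-12 m³/m.

value=1.539e-12 m^3/m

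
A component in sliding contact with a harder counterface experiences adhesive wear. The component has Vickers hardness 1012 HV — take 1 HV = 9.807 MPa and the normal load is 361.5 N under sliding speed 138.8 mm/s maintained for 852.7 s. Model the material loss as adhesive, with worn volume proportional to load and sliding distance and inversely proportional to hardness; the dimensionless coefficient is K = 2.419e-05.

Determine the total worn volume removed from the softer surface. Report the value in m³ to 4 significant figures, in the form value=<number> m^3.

value=1.043e-10 m^3

Intermediate values appear rounded; all working math keeps full float precision — a lone final rounding to 4 significant digits.
Convert: Sliding speed v = 138.8 mm/s = 0.1388 m/s. Path length L = v·t = 0.1388 m/s × 852.7 s = 118.4 m.
Convert: Hardness H = 1012 HV × 9.807 MPa/HV = 9925 MPa = 9.925e+09 Pa.
In SI base units: W = 361.5 N, H = 9.925e+09 Pa, K = 2.419e-05.
Archard relation: V = K·W·L/H = 2.419e-05 · 361.5 · 118.4 / 9.925e+09 = 1.043e-10 m³.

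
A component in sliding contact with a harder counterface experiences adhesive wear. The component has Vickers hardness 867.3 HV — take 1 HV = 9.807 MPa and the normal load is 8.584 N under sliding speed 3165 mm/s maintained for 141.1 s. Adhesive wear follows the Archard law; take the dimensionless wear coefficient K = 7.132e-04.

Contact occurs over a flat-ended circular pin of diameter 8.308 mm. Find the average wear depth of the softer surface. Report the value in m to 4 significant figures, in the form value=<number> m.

The algebra holds full precision — intermediate values are displayed rounded, and rounded just once, at 4 significant figures.
Sliding speed v = 3165 mm/s = 3.165 m/s. Distance L = v·t = 3.165 m/s × 141.1 s = 446.6 m.
Hardness H = 867.3 HV × 9.807 MPa/HV = 8506 MPa = 8.506e+09 Pa.
Pin diameter d = 8.308 mm = 0.008308 m. Contact area A = π·d²/4 = π·(0.008308 m)²/4 = 5.421e-05 m².
Restated in SI base units: W = 8.584 N, H = 8.506e+09 Pa, K = 7.132e-04.
By Archard's law, V = K·W·L/H = 7.132e-04 · 8.584 · 446.6 / 8.506e+09 = 3.214e-10 m³.
Average depth h = V/A = 3.214e-10 / 5.421e-05 = 5.929e-06 m.

value=5.929e-06 m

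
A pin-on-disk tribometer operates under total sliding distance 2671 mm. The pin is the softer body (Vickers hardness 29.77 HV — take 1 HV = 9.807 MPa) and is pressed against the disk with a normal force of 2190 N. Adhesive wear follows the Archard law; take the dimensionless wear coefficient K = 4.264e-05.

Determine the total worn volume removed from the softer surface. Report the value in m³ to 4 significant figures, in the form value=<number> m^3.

All working math runs at exact precision, and intermediates are displayed rounded. Rounded once at the end: 4 significant figures.
Sliding distance L = 2671 mm = 2.671 m.
Hardness H = 29.77 HV × 9.807 MPa/HV = 292.0 MPa = 2.920e+08 Pa.
Expressed in SI base units: W = 2190 N, H = 2.920e+08 Pa, K = 4.264e-05.
The Archard volume V = K·W·L/H = 4.264e-05 · 2190 · 2.671 / 2.920e+08 = 8.543e-10 m³.

value=8.543e-10 m^3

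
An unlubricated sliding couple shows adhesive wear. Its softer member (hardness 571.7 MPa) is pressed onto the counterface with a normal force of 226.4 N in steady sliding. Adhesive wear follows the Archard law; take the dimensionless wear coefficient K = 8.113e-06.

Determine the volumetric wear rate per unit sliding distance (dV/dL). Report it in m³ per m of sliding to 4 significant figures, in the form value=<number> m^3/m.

Every step runs at full float precision; intermediate values are displayed rounded; a lone final rounding to 4 significant figures.
Convert: Hardness H = 571.7 MPa = 5.717e+08 Pa.
Expressed in SI base units: W = 226.4 N, H = 5.717e+08 Pa, K = 8.113e-06.
Wear rate dV/dL = K·W/H: 8.113e-06 · 226.4 / 5.717e+08 = 3.213e-12 m³/m.

value=3.213e-12 m^3/m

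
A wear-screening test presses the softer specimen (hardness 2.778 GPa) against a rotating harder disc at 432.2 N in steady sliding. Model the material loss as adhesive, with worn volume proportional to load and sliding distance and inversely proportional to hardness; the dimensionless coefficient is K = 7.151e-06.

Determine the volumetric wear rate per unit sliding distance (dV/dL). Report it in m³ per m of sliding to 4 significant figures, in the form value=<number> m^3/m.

Intermediate values are displayed rounded. Each operation maintains full precision; a single final rounding, at four significant digits.
Hardness H = 2.778 GPa = 2.778e+09 Pa.
SI base units throughout: W = 432.2 N, H = 2.778e+09 Pa, K = 7.151e-06.
Sliding wear rate dV/dL = K·W/H, per unit distance: 7.151e-06 · 432.2 / 2.778e+09 = 1.113e-12 m³/m.

value=1.113e-12 m^3/m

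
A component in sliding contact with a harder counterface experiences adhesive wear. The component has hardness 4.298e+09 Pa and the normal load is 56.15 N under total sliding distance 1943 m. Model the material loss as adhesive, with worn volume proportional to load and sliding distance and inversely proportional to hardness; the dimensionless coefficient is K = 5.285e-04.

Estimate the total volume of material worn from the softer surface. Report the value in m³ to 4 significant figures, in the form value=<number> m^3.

The algebra holds exact precision; quoted intermediates are rounded — one last rounding: four significant digits.
Restated in SI base units: W = 56.15 N, H = 4.298e+09 Pa, K = 5.285e-04.
Apply Archard: V = K·W·L/H = 5.285e-04 · 56.15 · 1943 / 4.298e+09 = 1.342e-08 m³.

value=1.342e-08 m^3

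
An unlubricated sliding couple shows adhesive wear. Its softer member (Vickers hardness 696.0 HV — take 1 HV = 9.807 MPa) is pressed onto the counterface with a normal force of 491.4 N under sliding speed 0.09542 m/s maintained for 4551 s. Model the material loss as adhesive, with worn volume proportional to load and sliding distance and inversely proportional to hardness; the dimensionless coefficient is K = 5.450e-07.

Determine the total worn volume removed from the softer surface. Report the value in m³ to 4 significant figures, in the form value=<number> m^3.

Intermediate values are displayed rounded, and every step holds full precision, and one last rounding to 4 significant digits.
Distance covered L = v·t = 0.09542 m/s × 4551 s = 434.3 m.
Hardness H = 696.0 HV × 9.807 MPa/HV = 6826 MPa = 6.826e+09 Pa.
SI base units throughout: W = 491.4 N, H = 6.826e+09 Pa, K = 5.450e-07.
Apply Archard: V = K·W·L/H = 5.450e-07 · 491.4 · 434.3 / 6.826e+09 = 1.704e-11 m³.

value=1.704e-11 m^3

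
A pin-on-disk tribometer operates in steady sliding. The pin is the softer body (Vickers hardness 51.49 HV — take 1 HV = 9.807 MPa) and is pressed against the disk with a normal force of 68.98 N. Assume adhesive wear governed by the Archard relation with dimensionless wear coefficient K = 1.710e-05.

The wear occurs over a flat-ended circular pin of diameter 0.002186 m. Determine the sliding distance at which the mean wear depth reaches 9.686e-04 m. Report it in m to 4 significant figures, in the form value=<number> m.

The computation carries full precision. The intermediates appear rounded, and one last rounding to four significant digits.
Hardness H = 51.49 HV × 9.807 MPa/HV = 505.0 MPa = 5.050e+08 Pa.
Contact area A = π·d²/4 = π·(0.002186 m)²/4 = 3.753e-06 m².
Working in SI base units: W = 68.98 N, H = 5.050e+08 Pa, K = 1.710e-05.
Permissible volume V_lim = h_lim·A = 9.686e-04 · 3.753e-06 = 3.635e-09 m³.
Sliding life L = V_lim·H/(K·W) = 3.635e-09 · 5.050e+08 / (1.710e-05 · 68.98) = 1556 m.

value=1556 m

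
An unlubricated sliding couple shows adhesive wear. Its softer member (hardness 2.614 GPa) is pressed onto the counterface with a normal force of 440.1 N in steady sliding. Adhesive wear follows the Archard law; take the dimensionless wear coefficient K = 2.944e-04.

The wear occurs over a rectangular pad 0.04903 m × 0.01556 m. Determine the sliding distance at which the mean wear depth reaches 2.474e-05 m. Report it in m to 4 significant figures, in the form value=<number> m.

The intermediates are displayed rounded; every step keeps exact precision — a lone final rounding to four significant digits.
Convert: Hardness H = 2.614 GPa = 2.614e+09 Pa.
Convert: Contact area A = 0.04903 m × 0.01556 m = 7.629e-04 m².
Expressed in SI base units: W = 440.1 N, H = 2.614e+09 Pa, K = 2.944e-04.
At the depth limit, V_lim = h_lim·A = 2.474e-05 · 7.629e-04 = 1.887e-08 m³.
Thus life L = V_lim·H/(K·W) = 1.887e-08 · 2.614e+09 / (2.944e-04 · 440.1) = 380.8 m.

value=380.8 m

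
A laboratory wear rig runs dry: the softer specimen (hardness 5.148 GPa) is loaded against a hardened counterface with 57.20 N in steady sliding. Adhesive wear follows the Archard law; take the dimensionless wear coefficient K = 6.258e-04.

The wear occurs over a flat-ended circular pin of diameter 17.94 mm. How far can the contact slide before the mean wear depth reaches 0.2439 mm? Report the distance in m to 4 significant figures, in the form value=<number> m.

value=8867 m

Every step runs at full float precision. Intermediates are displayed rounded, and one final rounding, at 4 significant digits.
Hardness H = 5.148 GPa = 5.148e+09 Pa.
Pin diameter d = 17.94 mm = 0.01794 m. Contact area A = π·d²/4 = π·(0.01794 m)²/4 = 2.528e-04 m².
Depth limit h_lim = 0.2439 mm = 2.439e-04 m.
Collected in SI base units: W = 57.20 N, H = 5.148e+09 Pa, K = 6.258e-04.
Volume at the limit: V_lim = h_lim·A = 2.439e-04 · 2.528e-04 = 6.165e-08 m³.
Inverting, life L = V_lim·H/(K·W) = 6.165e-08 · 5.148e+09 / (6.258e-04 · 57.20) = 8867 m.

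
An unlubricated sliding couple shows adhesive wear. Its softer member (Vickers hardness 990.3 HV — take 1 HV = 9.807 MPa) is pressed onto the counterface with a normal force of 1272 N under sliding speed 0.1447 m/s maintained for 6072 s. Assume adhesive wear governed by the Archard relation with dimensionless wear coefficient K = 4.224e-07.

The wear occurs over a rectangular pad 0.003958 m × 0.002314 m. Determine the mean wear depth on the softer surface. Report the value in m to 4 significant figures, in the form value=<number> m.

value=5.307e-06 m

The algebra holds full float precision. Shown intermediates are rounded; one last rounding: four significant figures.
Sliding distance L = v·t = 0.1447 m/s × 6072 s = 878.6 m.
Hardness H = 990.3 HV × 9.807 MPa/HV = 9712 MPa = 9.712e+09 Pa.
Contact area A = 0.003958 m × 0.002314 m = 9.159e-06 m².
In SI base units, W = 1272 N, H = 9.712e+09 Pa, K = 4.224e-07.
Worn volume V = K·W·L/H = 4.224e-07 · 1272 · 878.6 / 9.712e+09 = 4.861e-11 m³.
Depth h = V/A = 4.861e-11 / 9.159e-06 = 5.307e-06 m.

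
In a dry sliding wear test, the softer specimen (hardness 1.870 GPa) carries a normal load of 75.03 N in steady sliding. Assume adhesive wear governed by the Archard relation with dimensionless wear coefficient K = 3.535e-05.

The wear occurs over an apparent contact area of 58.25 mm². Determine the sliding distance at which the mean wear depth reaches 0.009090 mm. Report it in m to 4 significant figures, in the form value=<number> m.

The intermediates are displayed rounded. Every step keeps full precision; rounded just once, at four significant digits.
Convert: Hardness H = 1.870 GPa = 1.870e+09 Pa.
Convert: Contact area A = 58.25 mm² = 5.825e-05 m².
Convert: Depth limit h_lim = 0.009090 mm = 9.090e-06 m.
SI base units throughout: W = 75.03 N, H = 1.870e+09 Pa, K = 3.535e-05.
Permissible volume V_lim = h_lim·A = 9.090e-06 · 5.825e-05 = 5.295e-10 m³.
So the life L = V_lim·H/(K·W) = 5.295e-10 · 1.870e+09 / (3.535e-05 · 75.03) = 373.3 m.

value=373.3 m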